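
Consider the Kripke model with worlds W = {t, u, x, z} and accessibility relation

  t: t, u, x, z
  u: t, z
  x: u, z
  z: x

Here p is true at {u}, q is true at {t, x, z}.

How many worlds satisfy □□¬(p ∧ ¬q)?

1

t: successors {t, u, x, z}; □¬(p ∧ ¬q) there: t:F, u:T, x:F, z:T. ✗
u: successors {t, z}; □¬(p ∧ ¬q) there: t:F, z:T. ✗
x: successors {u, z}; □¬(p ∧ ¬q) there: u:T, z:T. ✓
z: successors {x}; □¬(p ∧ ¬q) there: x:F. ✗
Satisfying worlds: {x}.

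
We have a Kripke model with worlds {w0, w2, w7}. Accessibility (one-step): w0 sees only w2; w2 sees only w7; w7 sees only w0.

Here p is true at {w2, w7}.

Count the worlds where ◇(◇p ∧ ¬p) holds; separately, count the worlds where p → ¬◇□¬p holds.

For ◇(◇p ∧ ¬p):
w0: successors {w2}; ◇p ∧ ¬p there: w2:F. ✗
w2: successors {w7}; ◇p ∧ ¬p there: w7:F. ✗
w7: successors {w0}; ◇p ∧ ¬p there: w0:T. ✓
— 1 world.
For p → ¬◇□¬p:
w0: p is F, ¬◇□¬p is T. ✓
w2: p is T, ¬◇□¬p is F. ✗
w7: p is T, ¬◇□¬p is T. ✓
— 2 worlds.

1 and 2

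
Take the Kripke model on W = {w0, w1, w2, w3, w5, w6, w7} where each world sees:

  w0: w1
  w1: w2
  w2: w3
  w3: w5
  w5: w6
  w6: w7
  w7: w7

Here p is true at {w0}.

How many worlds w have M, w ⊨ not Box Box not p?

w0: Box Box not p is T. ✗
w1: Box Box not p is T. ✗
w2: Box Box not p is T. ✗
w3: Box Box not p is T. ✗
w5: Box Box not p is T. ✗
w6: Box Box not p is T. ✗
w7: Box Box not p is T. ✗
Satisfying worlds: ∅.

0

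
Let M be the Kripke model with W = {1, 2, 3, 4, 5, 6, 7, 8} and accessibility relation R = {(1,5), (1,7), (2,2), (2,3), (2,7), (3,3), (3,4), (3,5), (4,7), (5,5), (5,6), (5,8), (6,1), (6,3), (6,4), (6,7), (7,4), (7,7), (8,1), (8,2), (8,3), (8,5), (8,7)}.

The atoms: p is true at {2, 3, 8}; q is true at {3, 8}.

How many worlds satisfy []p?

1: successors {5, 7}; p there: 5:F, 7:F. ✗
2: successors {2, 3, 7}; p there: 2:T, 3:T, 7:F. ✗
3: successors {3, 4, 5}; p there: 3:T, 4:F, 5:F. ✗
4: successors {7}; p there: 7:F. ✗
5: successors {5, 6, 8}; p there: 5:F, 6:F, 8:T. ✗
6: successors {1, 3, 4, 7}; p there: 1:F, 3:T, 4:F, 7:F. ✗
7: successors {4, 7}; p there: 4:F, 7:F. ✗
8: successors {1, 2, 3, 5, 7}; p there: 1:F, 2:T, 3:T, 5:F, 7:F. ✗
Satisfying worlds: ∅.

0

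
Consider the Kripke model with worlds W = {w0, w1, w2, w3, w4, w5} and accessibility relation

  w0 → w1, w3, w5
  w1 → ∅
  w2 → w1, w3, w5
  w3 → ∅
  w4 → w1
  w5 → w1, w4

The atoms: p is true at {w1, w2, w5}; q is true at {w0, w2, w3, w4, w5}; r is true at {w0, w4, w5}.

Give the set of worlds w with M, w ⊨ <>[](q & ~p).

{w0, w2, w4, w5}

w0: successors {w1, w3, w5}; [](q & ~p) there: w1:T, w3:T, w5:F. ✓
w1: no successors, so <>[](q & ~p) fails. ✗
w2: successors {w1, w3, w5}; [](q & ~p) there: w1:T, w3:T, w5:F. ✓
w3: no successors, so <>[](q & ~p) fails. ✗
w4: successors {w1}; [](q & ~p) there: w1:T. ✓
w5: successors {w1, w4}; [](q & ~p) there: w1:T, w4:F. ✓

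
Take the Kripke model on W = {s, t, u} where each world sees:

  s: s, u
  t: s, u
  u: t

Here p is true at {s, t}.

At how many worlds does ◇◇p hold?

3

s: successors {s, u}; ◇p there: s:T, u:T. ✓
t: successors {s, u}; ◇p there: s:T, u:T. ✓
u: successors {t}; ◇p there: t:T. ✓
Satisfying worlds: {s, t, u}.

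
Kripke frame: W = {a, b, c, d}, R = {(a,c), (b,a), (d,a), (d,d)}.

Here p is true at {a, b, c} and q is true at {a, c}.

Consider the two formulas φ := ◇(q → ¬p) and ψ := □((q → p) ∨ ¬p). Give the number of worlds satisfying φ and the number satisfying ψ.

1 and 4

For ◇(q → ¬p):
a: successors {c}; q → ¬p there: c:F. ✗
b: successors {a}; q → ¬p there: a:F. ✗
c: no successors, so ◇(q → ¬p) fails. ✗
d: successors {a, d}; q → ¬p there: a:F, d:T. ✓
— 1 world.
For □((q → p) ∨ ¬p):
a: successors {c}; (q → p) ∨ ¬p there: c:T. ✓
b: successors {a}; (q → p) ∨ ¬p there: a:T. ✓
c: no successors, so □((q → p) ∨ ¬p) holds vacuously. ✓
d: successors {a, d}; (q → p) ∨ ¬p there: a:T, d:T. ✓
— 4 worlds.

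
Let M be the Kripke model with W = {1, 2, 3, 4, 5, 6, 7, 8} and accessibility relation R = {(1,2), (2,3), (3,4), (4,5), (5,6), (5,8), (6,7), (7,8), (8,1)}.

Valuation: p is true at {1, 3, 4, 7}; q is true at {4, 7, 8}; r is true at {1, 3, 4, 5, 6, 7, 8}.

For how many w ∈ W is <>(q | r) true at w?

7

1: successors {2}; q | r there: 2:F. ✗
2: successors {3}; q | r there: 3:T. ✓
3: successors {4}; q | r there: 4:T. ✓
4: successors {5}; q | r there: 5:T. ✓
5: successors {6, 8}; q | r there: 6:T, 8:T. ✓
6: successors {7}; q | r there: 7:T. ✓
7: successors {8}; q | r there: 8:T. ✓
8: successors {1}; q | r there: 1:T. ✓
Satisfying worlds: {2, 3, 4, 5, 6, 7, 8}.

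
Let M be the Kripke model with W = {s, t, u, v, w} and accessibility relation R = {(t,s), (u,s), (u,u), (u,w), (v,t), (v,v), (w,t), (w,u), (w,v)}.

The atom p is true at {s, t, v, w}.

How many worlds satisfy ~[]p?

s: []p is T. ✗
t: []p is T. ✗
u: []p is F. ✓
v: []p is T. ✗
w: []p is F. ✓
Satisfying worlds: {u, w}.

2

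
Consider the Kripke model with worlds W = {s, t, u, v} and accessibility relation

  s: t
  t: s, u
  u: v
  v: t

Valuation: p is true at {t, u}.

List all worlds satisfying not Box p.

s: Box p is T. ✗
t: Box p is F. ✓
u: Box p is F. ✓
v: Box p is T. ✗

{t, u}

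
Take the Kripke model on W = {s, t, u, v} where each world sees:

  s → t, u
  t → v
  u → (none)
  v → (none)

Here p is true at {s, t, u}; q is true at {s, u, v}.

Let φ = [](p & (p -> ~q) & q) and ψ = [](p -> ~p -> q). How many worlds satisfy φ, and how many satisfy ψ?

For [](p & (p -> ~q) & q):
s: successors {t, u}; p & (p -> ~q) & q there: t:F, u:F. ✗
t: successors {v}; p & (p -> ~q) & q there: v:F. ✗
u: no successors, so [](p & (p -> ~q) & q) holds vacuously. ✓
v: no successors, so [](p & (p -> ~q) & q) holds vacuously. ✓
— 2 worlds.
For [](p -> ~p -> q):
s: successors {t, u}; p -> ~p -> q there: t:T, u:T. ✓
t: successors {v}; p -> ~p -> q there: v:T. ✓
u: no successors, so [](p -> ~p -> q) holds vacuously. ✓
v: no successors, so [](p -> ~p -> q) holds vacuously. ✓
— 4 worlds.

2 and 4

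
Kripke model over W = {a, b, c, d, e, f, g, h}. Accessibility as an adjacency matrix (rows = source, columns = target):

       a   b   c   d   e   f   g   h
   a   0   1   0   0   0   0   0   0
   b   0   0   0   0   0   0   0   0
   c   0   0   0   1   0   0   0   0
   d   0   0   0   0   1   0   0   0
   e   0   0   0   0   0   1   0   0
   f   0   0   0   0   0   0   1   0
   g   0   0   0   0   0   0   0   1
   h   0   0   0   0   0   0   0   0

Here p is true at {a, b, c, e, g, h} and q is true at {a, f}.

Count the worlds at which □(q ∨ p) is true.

a: successors {b}; q ∨ p there: b:T. ✓
b: no successors, so □(q ∨ p) holds vacuously. ✓
c: successors {d}; q ∨ p there: d:F. ✗
d: successors {e}; q ∨ p there: e:T. ✓
e: successors {f}; q ∨ p there: f:T. ✓
f: successors {g}; q ∨ p there: g:T. ✓
g: successors {h}; q ∨ p there: h:T. ✓
h: no successors, so □(q ∨ p) holds vacuously. ✓
Satisfying worlds: {a, b, d, e, f, g, h}.

7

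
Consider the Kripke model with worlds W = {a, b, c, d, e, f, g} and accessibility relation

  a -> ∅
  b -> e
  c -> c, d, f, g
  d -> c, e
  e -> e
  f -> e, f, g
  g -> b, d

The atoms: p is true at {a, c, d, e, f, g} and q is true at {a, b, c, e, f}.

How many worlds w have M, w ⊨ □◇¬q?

1

a: no successors, so □◇¬q holds vacuously. ✓
b: successors {e}; ◇¬q there: e:F. ✗
c: successors {c, d, f, g}; ◇¬q there: c:T, d:F, f:T, g:T. ✗
d: successors {c, e}; ◇¬q there: c:T, e:F. ✗
e: successors {e}; ◇¬q there: e:F. ✗
f: successors {e, f, g}; ◇¬q there: e:F, f:T, g:T. ✗
g: successors {b, d}; ◇¬q there: b:F, d:F. ✗
Satisfying worlds: {a}.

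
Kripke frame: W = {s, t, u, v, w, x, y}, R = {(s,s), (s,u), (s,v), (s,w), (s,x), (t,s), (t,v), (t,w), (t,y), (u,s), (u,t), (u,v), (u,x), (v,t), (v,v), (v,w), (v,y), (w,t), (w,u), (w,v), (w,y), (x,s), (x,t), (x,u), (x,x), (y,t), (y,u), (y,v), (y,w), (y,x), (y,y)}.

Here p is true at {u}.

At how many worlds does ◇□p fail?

7

s: successors {s, u, v, w, x}; □p there: s:F, u:F, v:F, w:F, x:F. ✗
t: successors {s, v, w, y}; □p there: s:F, v:F, w:F, y:F. ✗
u: successors {s, t, v, x}; □p there: s:F, t:F, v:F, x:F. ✗
v: successors {t, v, w, y}; □p there: t:F, v:F, w:F, y:F. ✗
w: successors {t, u, v, y}; □p there: t:F, u:F, v:F, y:F. ✗
x: successors {s, t, u, x}; □p there: s:F, t:F, u:F, x:F. ✗
y: successors {t, u, v, w, x, y}; □p there: t:F, u:F, v:F, w:F, x:F, y:F. ✗
Satisfying worlds: ∅.
So ◇□p fails at the other 7 worlds.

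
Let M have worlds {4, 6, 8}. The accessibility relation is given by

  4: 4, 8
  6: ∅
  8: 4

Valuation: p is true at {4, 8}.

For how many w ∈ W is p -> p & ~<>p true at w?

1

4: p is T, p & ~<>p is F. ✗
6: p is F, p & ~<>p is F. ✓
8: p is T, p & ~<>p is F. ✗
Satisfying worlds: {6}.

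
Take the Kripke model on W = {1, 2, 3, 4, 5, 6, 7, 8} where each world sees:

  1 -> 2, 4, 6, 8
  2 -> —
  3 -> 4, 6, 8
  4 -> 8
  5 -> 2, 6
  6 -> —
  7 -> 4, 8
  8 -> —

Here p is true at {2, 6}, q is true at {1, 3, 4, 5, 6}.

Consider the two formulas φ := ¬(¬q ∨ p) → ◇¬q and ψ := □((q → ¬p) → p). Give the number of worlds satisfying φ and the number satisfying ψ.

8 and 4

For ¬(¬q ∨ p) → ◇¬q:
1: ¬(¬q ∨ p) is T, ◇¬q is T. ✓
2: ¬(¬q ∨ p) is F, ◇¬q is F. ✓
3: ¬(¬q ∨ p) is T, ◇¬q is T. ✓
4: ¬(¬q ∨ p) is T, ◇¬q is T. ✓
5: ¬(¬q ∨ p) is T, ◇¬q is T. ✓
6: ¬(¬q ∨ p) is F, ◇¬q is F. ✓
7: ¬(¬q ∨ p) is F, ◇¬q is T. ✓
8: ¬(¬q ∨ p) is F, ◇¬q is F. ✓
— 8 worlds.
For □((q → ¬p) → p):
1: successors {2, 4, 6, 8}; (q → ¬p) → p there: 2:T, 4:F, 6:T, 8:F. ✗
2: no successors, so □((q → ¬p) → p) holds vacuously. ✓
3: successors {4, 6, 8}; (q → ¬p) → p there: 4:F, 6:T, 8:F. ✗
4: successors {8}; (q → ¬p) → p there: 8:F. ✗
5: successors {2, 6}; (q → ¬p) → p there: 2:T, 6:T. ✓
6: no successors, so □((q → ¬p) → p) holds vacuously. ✓
7: successors {4, 8}; (q → ¬p) → p there: 4:F, 8:F. ✗
8: no successors, so □((q → ¬p) → p) holds vacuously. ✓
— 4 worlds.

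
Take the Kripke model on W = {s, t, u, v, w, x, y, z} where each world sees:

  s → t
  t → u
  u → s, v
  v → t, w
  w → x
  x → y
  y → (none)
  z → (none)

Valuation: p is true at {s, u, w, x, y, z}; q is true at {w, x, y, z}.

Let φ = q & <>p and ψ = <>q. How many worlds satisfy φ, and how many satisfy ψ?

For q & <>p:
s: q is F, <>p is F. ✗
t: q is F, <>p is T. ✗
u: q is F, <>p is T. ✗
v: q is F, <>p is T. ✗
w: q is T, <>p is T. ✓
x: q is T, <>p is T. ✓
y: q is T, <>p is F. ✗
z: q is T, <>p is F. ✗
— 2 worlds.
For <>q:
s: successors {t}; q there: t:F. ✗
t: successors {u}; q there: u:F. ✗
u: successors {s, v}; q there: s:F, v:F. ✗
v: successors {t, w}; q there: t:F, w:T. ✓
w: successors {x}; q there: x:T. ✓
x: successors {y}; q there: y:T. ✓
y: no successors, so <>q fails. ✗
z: no successors, so <>q fails. ✗
— 3 worlds.

2 and 3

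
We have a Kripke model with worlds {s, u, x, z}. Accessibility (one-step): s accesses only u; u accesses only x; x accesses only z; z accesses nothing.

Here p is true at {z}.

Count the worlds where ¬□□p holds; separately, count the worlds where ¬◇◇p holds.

For ¬□□p:
s: □□p is F. ✓
u: □□p is T. ✗
x: □□p is T. ✗
z: □□p is T. ✗
— 1 world.
For ¬◇◇p:
s: ◇◇p is F. ✓
u: ◇◇p is T. ✗
x: ◇◇p is F. ✓
z: ◇◇p is F. ✓
— 3 worlds.

1 and 3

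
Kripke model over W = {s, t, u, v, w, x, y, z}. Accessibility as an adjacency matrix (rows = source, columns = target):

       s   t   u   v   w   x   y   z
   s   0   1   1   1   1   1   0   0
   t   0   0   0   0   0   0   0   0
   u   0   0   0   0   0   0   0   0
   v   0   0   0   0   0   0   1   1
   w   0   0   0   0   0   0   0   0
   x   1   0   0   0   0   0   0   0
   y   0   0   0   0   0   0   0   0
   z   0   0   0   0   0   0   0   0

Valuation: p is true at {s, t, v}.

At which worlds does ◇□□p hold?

{s, v}

s: successors {t, u, v, w, x}; □□p there: t:T, u:T, v:T, w:T, x:F. ✓
t: no successors, so ◇□□p fails. ✗
u: no successors, so ◇□□p fails. ✗
v: successors {y, z}; □□p there: y:T, z:T. ✓
w: no successors, so ◇□□p fails. ✗
x: successors {s}; □□p there: s:F. ✗
y: no successors, so ◇□□p fails. ✗
z: no successors, so ◇□□p fails. ✗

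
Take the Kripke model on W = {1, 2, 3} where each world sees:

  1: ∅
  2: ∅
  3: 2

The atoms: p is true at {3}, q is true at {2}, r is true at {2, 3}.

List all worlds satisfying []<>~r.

{1, 2}

1: no successors, so []<>~r holds vacuously. ✓
2: no successors, so []<>~r holds vacuously. ✓
3: successors {2}; <>~r there: 2:F. ✗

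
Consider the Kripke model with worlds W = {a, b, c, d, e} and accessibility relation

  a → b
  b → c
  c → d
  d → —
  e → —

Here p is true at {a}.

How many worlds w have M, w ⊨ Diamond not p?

3

a: successors {b}; not p there: b:T. ✓
b: successors {c}; not p there: c:T. ✓
c: successors {d}; not p there: d:T. ✓
d: no successors, so Diamond not p fails. ✗
e: no successors, so Diamond not p fails. ✗
Satisfying worlds: {a, b, c}.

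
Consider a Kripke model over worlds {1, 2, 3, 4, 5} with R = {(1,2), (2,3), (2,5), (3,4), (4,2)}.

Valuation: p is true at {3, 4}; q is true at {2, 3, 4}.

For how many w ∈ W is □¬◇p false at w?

3

1: successors {2}; ¬◇p there: 2:F. ✗
2: successors {3, 5}; ¬◇p there: 3:F, 5:T. ✗
3: successors {4}; ¬◇p there: 4:T. ✓
4: successors {2}; ¬◇p there: 2:F. ✗
5: no successors, so □¬◇p holds vacuously. ✓
Satisfying worlds: {3, 5}.
So □¬◇p fails at the other 3 worlds.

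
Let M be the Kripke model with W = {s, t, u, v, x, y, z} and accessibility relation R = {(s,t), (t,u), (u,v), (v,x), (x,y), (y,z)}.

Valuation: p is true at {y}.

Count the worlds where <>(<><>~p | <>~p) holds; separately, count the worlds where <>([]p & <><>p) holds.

For <>(<><>~p | <>~p):
s: successors {t}; <><>~p | <>~p there: t:T. ✓
t: successors {u}; <><>~p | <>~p there: u:T. ✓
u: successors {v}; <><>~p | <>~p there: v:T. ✓
v: successors {x}; <><>~p | <>~p there: x:T. ✓
x: successors {y}; <><>~p | <>~p there: y:T. ✓
y: successors {z}; <><>~p | <>~p there: z:F. ✗
z: no successors, so <>(<><>~p | <>~p) fails. ✗
— 5 worlds.
For <>([]p & <><>p):
s: successors {t}; []p & <><>p there: t:F. ✗
t: successors {u}; []p & <><>p there: u:F. ✗
u: successors {v}; []p & <><>p there: v:F. ✗
v: successors {x}; []p & <><>p there: x:F. ✗
x: successors {y}; []p & <><>p there: y:F. ✗
y: successors {z}; []p & <><>p there: z:F. ✗
z: no successors, so <>([]p & <><>p) fails. ✗
— 0 worlds.

5 and 0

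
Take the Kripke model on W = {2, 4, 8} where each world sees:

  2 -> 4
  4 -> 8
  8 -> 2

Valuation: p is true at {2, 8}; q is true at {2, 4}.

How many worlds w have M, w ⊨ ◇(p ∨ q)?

3

2: successors {4}; p ∨ q there: 4:T. ✓
4: successors {8}; p ∨ q there: 8:T. ✓
8: successors {2}; p ∨ q there: 2:T. ✓
Satisfying worlds: {2, 4, 8}.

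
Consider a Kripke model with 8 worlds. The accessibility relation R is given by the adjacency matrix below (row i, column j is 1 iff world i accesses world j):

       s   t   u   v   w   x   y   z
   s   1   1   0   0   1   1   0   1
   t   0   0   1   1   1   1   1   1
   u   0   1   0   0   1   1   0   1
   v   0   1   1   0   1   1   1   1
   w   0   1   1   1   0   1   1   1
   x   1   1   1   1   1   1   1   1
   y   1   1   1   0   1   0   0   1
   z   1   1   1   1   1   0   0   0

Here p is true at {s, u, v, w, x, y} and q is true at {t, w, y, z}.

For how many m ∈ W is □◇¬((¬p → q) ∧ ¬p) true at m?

s: successors {s, t, w, x, z}; ◇¬((¬p → q) ∧ ¬p) there: s:T, t:T, w:T, x:T, z:T. ✓
t: successors {u, v, w, x, y, z}; ◇¬((¬p → q) ∧ ¬p) there: u:T, v:T, w:T, x:T, y:T, z:T. ✓
u: successors {t, w, x, z}; ◇¬((¬p → q) ∧ ¬p) there: t:T, w:T, x:T, z:T. ✓
v: successors {t, u, w, x, y, z}; ◇¬((¬p → q) ∧ ¬p) there: t:T, u:T, w:T, x:T, y:T, z:T. ✓
w: successors {t, u, v, x, y, z}; ◇¬((¬p → q) ∧ ¬p) there: t:T, u:T, v:T, x:T, y:T, z:T. ✓
x: successors {s, t, u, v, w, x, y, z}; ◇¬((¬p → q) ∧ ¬p) there: s:T, t:T, u:T, v:T, w:T, x:T, y:T, z:T. ✓
y: successors {s, t, u, w, z}; ◇¬((¬p → q) ∧ ¬p) there: s:T, t:T, u:T, w:T, z:T. ✓
z: successors {s, t, u, v, w}; ◇¬((¬p → q) ∧ ¬p) there: s:T, t:T, u:T, v:T, w:T. ✓
Satisfying worlds: {s, t, u, v, w, x, y, z}.

8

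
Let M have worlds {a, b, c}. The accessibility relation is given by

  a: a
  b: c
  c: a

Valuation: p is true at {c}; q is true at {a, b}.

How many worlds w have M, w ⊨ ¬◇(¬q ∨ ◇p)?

2

a: ◇(¬q ∨ ◇p) is F. ✓
b: ◇(¬q ∨ ◇p) is T. ✗
c: ◇(¬q ∨ ◇p) is F. ✓
Satisfying worlds: {a, c}.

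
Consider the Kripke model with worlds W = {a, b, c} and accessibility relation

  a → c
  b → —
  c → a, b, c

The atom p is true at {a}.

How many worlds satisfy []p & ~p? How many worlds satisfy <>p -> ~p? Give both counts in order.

For []p & ~p:
a: []p is F, ~p is F. ✗
b: []p is T, ~p is T. ✓
c: []p is F, ~p is T. ✗
— 1 world.
For <>p -> ~p:
a: <>p is F, ~p is F. ✓
b: <>p is F, ~p is T. ✓
c: <>p is T, ~p is T. ✓
— 3 worlds.

1 and 3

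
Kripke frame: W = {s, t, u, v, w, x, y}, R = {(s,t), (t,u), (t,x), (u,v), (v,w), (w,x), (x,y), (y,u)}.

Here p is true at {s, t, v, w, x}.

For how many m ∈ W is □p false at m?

3

s: successors {t}; p there: t:T. ✓
t: successors {u, x}; p there: u:F, x:T. ✗
u: successors {v}; p there: v:T. ✓
v: successors {w}; p there: w:T. ✓
w: successors {x}; p there: x:T. ✓
x: successors {y}; p there: y:F. ✗
y: successors {u}; p there: u:F. ✗
Satisfying worlds: {s, u, v, w}.
So □p fails at the other 3 worlds.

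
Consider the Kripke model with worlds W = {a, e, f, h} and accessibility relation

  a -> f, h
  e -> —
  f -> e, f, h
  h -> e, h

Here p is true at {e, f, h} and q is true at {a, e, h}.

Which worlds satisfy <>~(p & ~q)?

a: successors {f, h}; ~(p & ~q) there: f:F, h:T. ✓
e: no successors, so <>~(p & ~q) fails. ✗
f: successors {e, f, h}; ~(p & ~q) there: e:T, f:F, h:T. ✓
h: successors {e, h}; ~(p & ~q) there: e:T, h:T. ✓

{a, f, h}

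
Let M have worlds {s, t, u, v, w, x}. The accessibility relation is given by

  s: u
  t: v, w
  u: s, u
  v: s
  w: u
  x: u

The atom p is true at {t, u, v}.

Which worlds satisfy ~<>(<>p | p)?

∅

s: <>(<>p | p) is T. ✗
t: <>(<>p | p) is T. ✗
u: <>(<>p | p) is T. ✗
v: <>(<>p | p) is T. ✗
w: <>(<>p | p) is T. ✗
x: <>(<>p | p) is T. ✗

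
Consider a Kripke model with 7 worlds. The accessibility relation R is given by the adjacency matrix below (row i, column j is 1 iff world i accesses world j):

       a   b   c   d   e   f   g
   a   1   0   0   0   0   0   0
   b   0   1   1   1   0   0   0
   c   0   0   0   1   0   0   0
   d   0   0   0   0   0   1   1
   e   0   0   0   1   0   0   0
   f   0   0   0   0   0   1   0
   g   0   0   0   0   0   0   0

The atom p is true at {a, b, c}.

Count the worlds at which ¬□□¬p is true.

a: □□¬p is F. ✓
b: □□¬p is F. ✓
c: □□¬p is T. ✗
d: □□¬p is T. ✗
e: □□¬p is T. ✗
f: □□¬p is T. ✗
g: □□¬p is T. ✗
Satisfying worlds: {a, b}.

2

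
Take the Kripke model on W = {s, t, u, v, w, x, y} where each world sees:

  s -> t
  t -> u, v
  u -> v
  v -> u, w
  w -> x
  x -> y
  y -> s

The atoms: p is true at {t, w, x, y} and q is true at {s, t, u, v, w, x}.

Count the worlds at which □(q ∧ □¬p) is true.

1

s: successors {t}; q ∧ □¬p there: t:T. ✓
t: successors {u, v}; q ∧ □¬p there: u:T, v:F. ✗
u: successors {v}; q ∧ □¬p there: v:F. ✗
v: successors {u, w}; q ∧ □¬p there: u:T, w:F. ✗
w: successors {x}; q ∧ □¬p there: x:F. ✗
x: successors {y}; q ∧ □¬p there: y:F. ✗
y: successors {s}; q ∧ □¬p there: s:F. ✗
Satisfying worlds: {s}.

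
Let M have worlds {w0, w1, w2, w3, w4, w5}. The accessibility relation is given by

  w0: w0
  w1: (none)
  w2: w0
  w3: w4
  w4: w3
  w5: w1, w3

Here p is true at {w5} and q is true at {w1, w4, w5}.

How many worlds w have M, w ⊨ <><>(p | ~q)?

w0: successors {w0}; <>(p | ~q) there: w0:T. ✓
w1: no successors, so <><>(p | ~q) fails. ✗
w2: successors {w0}; <>(p | ~q) there: w0:T. ✓
w3: successors {w4}; <>(p | ~q) there: w4:T. ✓
w4: successors {w3}; <>(p | ~q) there: w3:F. ✗
w5: successors {w1, w3}; <>(p | ~q) there: w1:F, w3:F. ✗
Satisfying worlds: {w0, w2, w3}.

3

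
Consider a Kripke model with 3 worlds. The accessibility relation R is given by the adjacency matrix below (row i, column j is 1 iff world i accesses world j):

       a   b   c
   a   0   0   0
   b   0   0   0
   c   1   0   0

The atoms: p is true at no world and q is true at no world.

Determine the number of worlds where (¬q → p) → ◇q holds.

3

a: ¬q → p is F, ◇q is F. ✓
b: ¬q → p is F, ◇q is F. ✓
c: ¬q → p is F, ◇q is F. ✓
Satisfying worlds: {a, b, c}.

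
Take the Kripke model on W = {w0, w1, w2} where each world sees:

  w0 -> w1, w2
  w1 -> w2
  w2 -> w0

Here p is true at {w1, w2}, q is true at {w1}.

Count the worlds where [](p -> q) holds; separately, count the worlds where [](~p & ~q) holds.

1 and 1

For [](p -> q):
w0: successors {w1, w2}; p -> q there: w1:T, w2:F. ✗
w1: successors {w2}; p -> q there: w2:F. ✗
w2: successors {w0}; p -> q there: w0:T. ✓
— 1 world.
For [](~p & ~q):
w0: successors {w1, w2}; ~p & ~q there: w1:F, w2:F. ✗
w1: successors {w2}; ~p & ~q there: w2:F. ✗
w2: successors {w0}; ~p & ~q there: w0:T. ✓
— 1 world.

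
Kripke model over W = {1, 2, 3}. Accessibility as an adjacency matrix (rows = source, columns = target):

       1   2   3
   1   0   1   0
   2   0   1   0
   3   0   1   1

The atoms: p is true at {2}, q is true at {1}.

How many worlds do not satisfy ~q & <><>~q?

1: ~q is F, <><>~q is T. ✗
2: ~q is T, <><>~q is T. ✓
3: ~q is T, <><>~q is T. ✓
Satisfying worlds: {2, 3}.
So ~q & <><>~q fails at the other 1 world.

1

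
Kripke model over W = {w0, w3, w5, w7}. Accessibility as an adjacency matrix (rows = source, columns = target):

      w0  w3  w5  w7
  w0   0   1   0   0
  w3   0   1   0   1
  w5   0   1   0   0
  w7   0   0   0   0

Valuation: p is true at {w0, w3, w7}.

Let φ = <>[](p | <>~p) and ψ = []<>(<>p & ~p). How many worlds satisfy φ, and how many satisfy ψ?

For <>[](p | <>~p):
w0: successors {w3}; [](p | <>~p) there: w3:T. ✓
w3: successors {w3, w7}; [](p | <>~p) there: w3:T, w7:T. ✓
w5: successors {w3}; [](p | <>~p) there: w3:T. ✓
w7: no successors, so <>[](p | <>~p) fails. ✗
— 3 worlds.
For []<>(<>p & ~p):
w0: successors {w3}; <>(<>p & ~p) there: w3:F. ✗
w3: successors {w3, w7}; <>(<>p & ~p) there: w3:F, w7:F. ✗
w5: successors {w3}; <>(<>p & ~p) there: w3:F. ✗
w7: no successors, so []<>(<>p & ~p) holds vacuously. ✓
— 1 world.

3 and 1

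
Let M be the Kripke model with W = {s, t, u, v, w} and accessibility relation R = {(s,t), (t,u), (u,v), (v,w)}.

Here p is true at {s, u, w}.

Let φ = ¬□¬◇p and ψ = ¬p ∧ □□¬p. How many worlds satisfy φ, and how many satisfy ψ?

For ¬□¬◇p:
s: □¬◇p is F. ✓
t: □¬◇p is T. ✗
u: □¬◇p is F. ✓
v: □¬◇p is T. ✗
w: □¬◇p is T. ✗
— 2 worlds.
For ¬p ∧ □□¬p:
s: ¬p is F, □□¬p is F. ✗
t: ¬p is T, □□¬p is T. ✓
u: ¬p is F, □□¬p is F. ✗
v: ¬p is T, □□¬p is T. ✓
w: ¬p is F, □□¬p is T. ✗
— 2 worlds.

2 and 2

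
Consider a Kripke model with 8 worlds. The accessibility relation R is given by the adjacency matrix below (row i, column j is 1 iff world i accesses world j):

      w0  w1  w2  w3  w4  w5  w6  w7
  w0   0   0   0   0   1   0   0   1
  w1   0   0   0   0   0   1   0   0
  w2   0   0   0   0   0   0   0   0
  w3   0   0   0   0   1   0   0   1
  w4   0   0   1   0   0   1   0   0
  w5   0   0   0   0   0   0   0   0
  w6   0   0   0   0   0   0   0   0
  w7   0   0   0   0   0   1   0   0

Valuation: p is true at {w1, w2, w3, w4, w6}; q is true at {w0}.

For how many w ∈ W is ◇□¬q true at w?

w0: successors {w4, w7}; □¬q there: w4:T, w7:T. ✓
w1: successors {w5}; □¬q there: w5:T. ✓
w2: no successors, so ◇□¬q fails. ✗
w3: successors {w4, w7}; □¬q there: w4:T, w7:T. ✓
w4: successors {w2, w5}; □¬q there: w2:T, w5:T. ✓
w5: no successors, so ◇□¬q fails. ✗
w6: no successors, so ◇□¬q fails. ✗
w7: successors {w5}; □¬q there: w5:T. ✓
Satisfying worlds: {w0, w1, w3, w4, w7}.

5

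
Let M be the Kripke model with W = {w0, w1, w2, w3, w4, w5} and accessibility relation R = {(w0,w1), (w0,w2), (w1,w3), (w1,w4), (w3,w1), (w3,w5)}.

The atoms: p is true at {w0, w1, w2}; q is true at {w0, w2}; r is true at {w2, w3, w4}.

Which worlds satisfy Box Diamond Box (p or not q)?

{w2, w4, w5}

w0: successors {w1, w2}; Diamond Box (p or not q) there: w1:T, w2:F. ✗
w1: successors {w3, w4}; Diamond Box (p or not q) there: w3:T, w4:F. ✗
w2: no successors, so Box Diamond Box (p or not q) holds vacuously. ✓
w3: successors {w1, w5}; Diamond Box (p or not q) there: w1:T, w5:F. ✗
w4: no successors, so Box Diamond Box (p or not q) holds vacuously. ✓
w5: no successors, so Box Diamond Box (p or not q) holds vacuously. ✓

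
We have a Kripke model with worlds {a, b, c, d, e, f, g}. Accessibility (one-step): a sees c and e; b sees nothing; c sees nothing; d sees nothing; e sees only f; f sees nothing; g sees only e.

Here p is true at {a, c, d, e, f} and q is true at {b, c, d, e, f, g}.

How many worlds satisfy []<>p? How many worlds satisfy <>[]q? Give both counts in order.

For []<>p:
a: successors {c, e}; <>p there: c:F, e:T. ✗
b: no successors, so []<>p holds vacuously. ✓
c: no successors, so []<>p holds vacuously. ✓
d: no successors, so []<>p holds vacuously. ✓
e: successors {f}; <>p there: f:F. ✗
f: no successors, so []<>p holds vacuously. ✓
g: successors {e}; <>p there: e:T. ✓
— 5 worlds.
For <>[]q:
a: successors {c, e}; []q there: c:T, e:T. ✓
b: no successors, so <>[]q fails. ✗
c: no successors, so <>[]q fails. ✗
d: no successors, so <>[]q fails. ✗
e: successors {f}; []q there: f:T. ✓
f: no successors, so <>[]q fails. ✗
g: successors {e}; []q there: e:T. ✓
— 3 worlds.

5 and 3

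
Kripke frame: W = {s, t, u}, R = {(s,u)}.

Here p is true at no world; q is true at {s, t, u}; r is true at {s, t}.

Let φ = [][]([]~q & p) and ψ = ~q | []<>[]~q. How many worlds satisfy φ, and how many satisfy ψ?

3 and 2

For [][]([]~q & p):
s: successors {u}; []([]~q & p) there: u:T. ✓
t: no successors, so [][]([]~q & p) holds vacuously. ✓
u: no successors, so [][]([]~q & p) holds vacuously. ✓
— 3 worlds.
For ~q | []<>[]~q:
s: ~q is F, []<>[]~q is F. ✗
t: ~q is F, []<>[]~q is T. ✓
u: ~q is F, []<>[]~q is T. ✓
— 2 worlds.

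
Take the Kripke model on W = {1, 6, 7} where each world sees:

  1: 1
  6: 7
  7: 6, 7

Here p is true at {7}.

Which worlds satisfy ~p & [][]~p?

{1}

1: ~p is T, [][]~p is T. ✓
6: ~p is T, [][]~p is F. ✗
7: ~p is F, [][]~p is F. ✗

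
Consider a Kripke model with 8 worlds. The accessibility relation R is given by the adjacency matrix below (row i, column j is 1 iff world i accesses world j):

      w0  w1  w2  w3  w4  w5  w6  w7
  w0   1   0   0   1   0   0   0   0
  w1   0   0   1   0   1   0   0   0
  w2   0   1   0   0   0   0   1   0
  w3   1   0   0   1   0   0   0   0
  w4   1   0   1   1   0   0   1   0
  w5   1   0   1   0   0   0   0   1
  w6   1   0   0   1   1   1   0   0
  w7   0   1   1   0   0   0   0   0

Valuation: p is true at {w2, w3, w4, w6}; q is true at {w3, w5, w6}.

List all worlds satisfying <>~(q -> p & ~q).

w0: successors {w0, w3}; ~(q -> p & ~q) there: w0:F, w3:T. ✓
w1: successors {w2, w4}; ~(q -> p & ~q) there: w2:F, w4:F. ✗
w2: successors {w1, w6}; ~(q -> p & ~q) there: w1:F, w6:T. ✓
w3: successors {w0, w3}; ~(q -> p & ~q) there: w0:F, w3:T. ✓
w4: successors {w0, w2, w3, w6}; ~(q -> p & ~q) there: w0:F, w2:F, w3:T, w6:T. ✓
w5: successors {w0, w2, w7}; ~(q -> p & ~q) there: w0:F, w2:F, w7:F. ✗
w6: successors {w0, w3, w4, w5}; ~(q -> p & ~q) there: w0:F, w3:T, w4:F, w5:T. ✓
w7: successors {w1, w2}; ~(q -> p & ~q) there: w1:F, w2:F. ✗

{w0, w2, w3, w4, w6}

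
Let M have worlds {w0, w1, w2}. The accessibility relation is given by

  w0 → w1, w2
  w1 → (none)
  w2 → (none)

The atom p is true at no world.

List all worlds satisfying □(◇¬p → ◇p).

{w0, w1, w2}

w0: successors {w1, w2}; ◇¬p → ◇p there: w1:T, w2:T. ✓
w1: no successors, so □(◇¬p → ◇p) holds vacuously. ✓
w2: no successors, so □(◇¬p → ◇p) holds vacuously. ✓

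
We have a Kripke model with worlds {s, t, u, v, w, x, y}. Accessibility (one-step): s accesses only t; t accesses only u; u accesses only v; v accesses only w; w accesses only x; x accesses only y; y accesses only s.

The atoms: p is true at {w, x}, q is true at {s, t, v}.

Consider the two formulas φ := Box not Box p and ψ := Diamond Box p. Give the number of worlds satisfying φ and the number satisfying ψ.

For Box not Box p:
s: successors {t}; not Box p there: t:T. ✓
t: successors {u}; not Box p there: u:T. ✓
u: successors {v}; not Box p there: v:F. ✗
v: successors {w}; not Box p there: w:F. ✗
w: successors {x}; not Box p there: x:T. ✓
x: successors {y}; not Box p there: y:T. ✓
y: successors {s}; not Box p there: s:T. ✓
— 5 worlds.
For Diamond Box p:
s: successors {t}; Box p there: t:F. ✗
t: successors {u}; Box p there: u:F. ✗
u: successors {v}; Box p there: v:T. ✓
v: successors {w}; Box p there: w:T. ✓
w: successors {x}; Box p there: x:F. ✗
x: successors {y}; Box p there: y:F. ✗
y: successors {s}; Box p there: s:F. ✗
— 2 worlds.

5 and 2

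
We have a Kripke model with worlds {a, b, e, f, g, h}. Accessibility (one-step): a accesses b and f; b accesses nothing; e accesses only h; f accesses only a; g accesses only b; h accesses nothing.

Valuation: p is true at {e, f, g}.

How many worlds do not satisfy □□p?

a: successors {b, f}; □p there: b:T, f:F. ✗
b: no successors, so □□p holds vacuously. ✓
e: successors {h}; □p there: h:T. ✓
f: successors {a}; □p there: a:F. ✗
g: successors {b}; □p there: b:T. ✓
h: no successors, so □□p holds vacuously. ✓
Satisfying worlds: {b, e, g, h}.
So □□p fails at the other 2 worlds.

2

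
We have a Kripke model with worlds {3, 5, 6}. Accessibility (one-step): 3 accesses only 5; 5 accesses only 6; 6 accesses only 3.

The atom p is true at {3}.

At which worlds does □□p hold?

{5}

3: successors {5}; □p there: 5:F. ✗
5: successors {6}; □p there: 6:T. ✓
6: successors {3}; □p there: 3:F. ✗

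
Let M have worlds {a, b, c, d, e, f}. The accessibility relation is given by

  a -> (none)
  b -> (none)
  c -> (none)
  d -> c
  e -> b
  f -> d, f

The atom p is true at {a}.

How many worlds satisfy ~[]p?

3

a: []p is T. ✗
b: []p is T. ✗
c: []p is T. ✗
d: []p is F. ✓
e: []p is F. ✓
f: []p is F. ✓
Satisfying worlds: {d, e, f}.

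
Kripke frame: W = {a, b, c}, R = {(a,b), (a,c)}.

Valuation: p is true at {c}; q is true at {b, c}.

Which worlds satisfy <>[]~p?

a: successors {b, c}; []~p there: b:T, c:T. ✓
b: no successors, so <>[]~p fails. ✗
c: no successors, so <>[]~p fails. ✗

{a}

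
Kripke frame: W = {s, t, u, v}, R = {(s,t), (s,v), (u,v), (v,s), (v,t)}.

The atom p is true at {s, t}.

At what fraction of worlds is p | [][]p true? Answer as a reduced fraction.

s: p is T, [][]p is T. ✓
t: p is T, [][]p is T. ✓
u: p is F, [][]p is T. ✓
v: p is F, [][]p is F. ✗
That's 3 of 4 worlds, so 3/4.

3/4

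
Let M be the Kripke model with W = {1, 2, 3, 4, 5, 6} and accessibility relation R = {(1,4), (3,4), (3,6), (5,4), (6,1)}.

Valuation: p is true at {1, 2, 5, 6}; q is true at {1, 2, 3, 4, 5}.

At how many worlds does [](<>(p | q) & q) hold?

1: successors {4}; <>(p | q) & q there: 4:F. ✗
2: no successors, so [](<>(p | q) & q) holds vacuously. ✓
3: successors {4, 6}; <>(p | q) & q there: 4:F, 6:F. ✗
4: no successors, so [](<>(p | q) & q) holds vacuously. ✓
5: successors {4}; <>(p | q) & q there: 4:F. ✗
6: successors {1}; <>(p | q) & q there: 1:T. ✓
Satisfying worlds: {2, 4, 6}.

3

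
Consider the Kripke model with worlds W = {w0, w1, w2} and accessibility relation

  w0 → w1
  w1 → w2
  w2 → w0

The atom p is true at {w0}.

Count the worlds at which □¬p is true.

2

w0: successors {w1}; ¬p there: w1:T. ✓
w1: successors {w2}; ¬p there: w2:T. ✓
w2: successors {w0}; ¬p there: w0:F. ✗
Satisfying worlds: {w0, w1}.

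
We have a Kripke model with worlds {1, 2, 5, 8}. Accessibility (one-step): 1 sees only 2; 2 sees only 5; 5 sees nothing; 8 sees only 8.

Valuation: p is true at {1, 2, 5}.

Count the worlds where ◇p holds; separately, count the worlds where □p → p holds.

2 and 4

For ◇p:
1: successors {2}; p there: 2:T. ✓
2: successors {5}; p there: 5:T. ✓
5: no successors, so ◇p fails. ✗
8: successors {8}; p there: 8:F. ✗
— 2 worlds.
For □p → p:
1: □p is T, p is T. ✓
2: □p is T, p is T. ✓
5: □p is T, p is T. ✓
8: □p is F, p is F. ✓
— 4 worlds.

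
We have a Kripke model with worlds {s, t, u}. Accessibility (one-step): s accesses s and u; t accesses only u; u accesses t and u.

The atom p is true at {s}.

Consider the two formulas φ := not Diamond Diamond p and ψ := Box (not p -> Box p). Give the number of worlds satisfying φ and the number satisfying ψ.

For not Diamond Diamond p:
s: Diamond Diamond p is T. ✗
t: Diamond Diamond p is F. ✓
u: Diamond Diamond p is F. ✓
— 2 worlds.
For Box (not p -> Box p):
s: successors {s, u}; not p -> Box p there: s:T, u:F. ✗
t: successors {u}; not p -> Box p there: u:F. ✗
u: successors {t, u}; not p -> Box p there: t:F, u:F. ✗
— 0 worlds.

2 and 0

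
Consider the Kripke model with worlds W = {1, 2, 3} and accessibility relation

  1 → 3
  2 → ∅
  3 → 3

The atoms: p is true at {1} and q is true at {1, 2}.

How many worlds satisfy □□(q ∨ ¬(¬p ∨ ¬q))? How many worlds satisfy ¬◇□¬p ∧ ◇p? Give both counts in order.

For □□(q ∨ ¬(¬p ∨ ¬q)):
1: successors {3}; □(q ∨ ¬(¬p ∨ ¬q)) there: 3:F. ✗
2: no successors, so □□(q ∨ ¬(¬p ∨ ¬q)) holds vacuously. ✓
3: successors {3}; □(q ∨ ¬(¬p ∨ ¬q)) there: 3:F. ✗
— 1 world.
For ¬◇□¬p ∧ ◇p:
1: ¬◇□¬p is F, ◇p is F. ✗
2: ¬◇□¬p is T, ◇p is F. ✗
3: ¬◇□¬p is F, ◇p is F. ✗
— 0 worlds.

1 and 0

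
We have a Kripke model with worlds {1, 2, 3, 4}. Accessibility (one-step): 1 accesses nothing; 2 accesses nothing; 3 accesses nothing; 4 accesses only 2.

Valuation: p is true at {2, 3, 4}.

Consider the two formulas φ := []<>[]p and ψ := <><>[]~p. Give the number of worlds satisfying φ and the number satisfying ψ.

3 and 0

For []<>[]p:
1: no successors, so []<>[]p holds vacuously. ✓
2: no successors, so []<>[]p holds vacuously. ✓
3: no successors, so []<>[]p holds vacuously. ✓
4: successors {2}; <>[]p there: 2:F. ✗
— 3 worlds.
For <><>[]~p:
1: no successors, so <><>[]~p fails. ✗
2: no successors, so <><>[]~p fails. ✗
3: no successors, so <><>[]~p fails. ✗
4: successors {2}; <>[]~p there: 2:F. ✗
— 0 worlds.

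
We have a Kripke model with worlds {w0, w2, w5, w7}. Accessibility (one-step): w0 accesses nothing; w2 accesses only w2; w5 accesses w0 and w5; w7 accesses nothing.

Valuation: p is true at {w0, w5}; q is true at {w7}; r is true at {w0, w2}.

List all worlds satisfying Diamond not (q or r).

w0: no successors, so Diamond not (q or r) fails. ✗
w2: successors {w2}; not (q or r) there: w2:F. ✗
w5: successors {w0, w5}; not (q or r) there: w0:F, w5:T. ✓
w7: no successors, so Diamond not (q or r) fails. ✗

{w5}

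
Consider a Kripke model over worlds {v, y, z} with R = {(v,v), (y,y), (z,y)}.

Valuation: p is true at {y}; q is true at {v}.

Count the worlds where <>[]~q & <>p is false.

1

v: <>[]~q is F, <>p is F. ✗
y: <>[]~q is T, <>p is T. ✓
z: <>[]~q is T, <>p is T. ✓
Satisfying worlds: {y, z}.
So <>[]~q & <>p fails at the other 1 world.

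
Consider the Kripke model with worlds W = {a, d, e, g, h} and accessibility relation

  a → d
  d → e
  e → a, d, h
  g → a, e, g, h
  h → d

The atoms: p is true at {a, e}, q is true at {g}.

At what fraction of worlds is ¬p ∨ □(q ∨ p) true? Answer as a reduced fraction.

3/5

a: ¬p is F, □(q ∨ p) is F. ✗
d: ¬p is T, □(q ∨ p) is T. ✓
e: ¬p is F, □(q ∨ p) is F. ✗
g: ¬p is T, □(q ∨ p) is F. ✓
h: ¬p is T, □(q ∨ p) is F. ✓
That's 3 of 5 worlds, so 3/5.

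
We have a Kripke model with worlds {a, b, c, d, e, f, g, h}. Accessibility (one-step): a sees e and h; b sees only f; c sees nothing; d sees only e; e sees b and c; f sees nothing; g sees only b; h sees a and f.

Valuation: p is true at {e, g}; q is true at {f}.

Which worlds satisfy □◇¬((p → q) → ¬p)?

a: successors {e, h}; ◇¬((p → q) → ¬p) there: e:F, h:F. ✗
b: successors {f}; ◇¬((p → q) → ¬p) there: f:F. ✗
c: no successors, so □◇¬((p → q) → ¬p) holds vacuously. ✓
d: successors {e}; ◇¬((p → q) → ¬p) there: e:F. ✗
e: successors {b, c}; ◇¬((p → q) → ¬p) there: b:F, c:F. ✗
f: no successors, so □◇¬((p → q) → ¬p) holds vacuously. ✓
g: successors {b}; ◇¬((p → q) → ¬p) there: b:F. ✗
h: successors {a, f}; ◇¬((p → q) → ¬p) there: a:F, f:F. ✗

{c, f}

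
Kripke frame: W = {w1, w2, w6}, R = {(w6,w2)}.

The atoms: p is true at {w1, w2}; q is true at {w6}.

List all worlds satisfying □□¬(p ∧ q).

{w1, w2, w6}

w1: no successors, so □□¬(p ∧ q) holds vacuously. ✓
w2: no successors, so □□¬(p ∧ q) holds vacuously. ✓
w6: successors {w2}; □¬(p ∧ q) there: w2:T. ✓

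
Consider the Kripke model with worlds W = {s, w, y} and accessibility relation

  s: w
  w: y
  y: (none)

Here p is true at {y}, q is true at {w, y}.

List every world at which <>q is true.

{s, w}

s: successors {w}; q there: w:T. ✓
w: successors {y}; q there: y:T. ✓
y: no successors, so <>q fails. ✗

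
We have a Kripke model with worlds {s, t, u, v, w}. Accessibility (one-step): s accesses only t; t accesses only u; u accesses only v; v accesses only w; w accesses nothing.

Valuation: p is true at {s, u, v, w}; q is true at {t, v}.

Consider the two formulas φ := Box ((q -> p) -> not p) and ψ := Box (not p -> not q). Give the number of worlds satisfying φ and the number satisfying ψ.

2 and 4

For Box ((q -> p) -> not p):
s: successors {t}; (q -> p) -> not p there: t:T. ✓
t: successors {u}; (q -> p) -> not p there: u:F. ✗
u: successors {v}; (q -> p) -> not p there: v:F. ✗
v: successors {w}; (q -> p) -> not p there: w:F. ✗
w: no successors, so Box ((q -> p) -> not p) holds vacuously. ✓
— 2 worlds.
For Box (not p -> not q):
s: successors {t}; not p -> not q there: t:F. ✗
t: successors {u}; not p -> not q there: u:T. ✓
u: successors {v}; not p -> not q there: v:T. ✓
v: successors {w}; not p -> not q there: w:T. ✓
w: no successors, so Box (not p -> not q) holds vacuously. ✓
— 4 worlds.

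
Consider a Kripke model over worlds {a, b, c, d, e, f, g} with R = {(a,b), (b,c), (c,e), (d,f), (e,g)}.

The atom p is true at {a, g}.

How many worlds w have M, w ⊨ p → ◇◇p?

5

a: p is T, ◇◇p is F. ✗
b: p is F, ◇◇p is F. ✓
c: p is F, ◇◇p is T. ✓
d: p is F, ◇◇p is F. ✓
e: p is F, ◇◇p is F. ✓
f: p is F, ◇◇p is F. ✓
g: p is T, ◇◇p is F. ✗
Satisfying worlds: {b, c, d, e, f}.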